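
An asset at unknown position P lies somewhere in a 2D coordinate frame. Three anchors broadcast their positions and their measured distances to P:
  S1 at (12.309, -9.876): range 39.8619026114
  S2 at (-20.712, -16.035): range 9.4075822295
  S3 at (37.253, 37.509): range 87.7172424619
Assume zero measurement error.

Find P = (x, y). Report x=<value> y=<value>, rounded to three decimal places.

eq1: (x − 12.309)² + (y + 9.876)² = 39.8619026114²
eq2: (x + 20.712)² + (y + 16.035)² = 9.4075822295²
eq3: (x − 37.253)² + (y − 37.509)² = 87.7172424619²
eq3−eq2, eq3−eq1 (x²,y² cancel):
  -115.930·x − 107.088·y = 5497.209101
  -49.888·x − 94.770·y = 3559.679112
det = -115.930·-94.770 − -107.088·-49.888 = 5644.279956
x = (5497.209101·-94.770 − -107.088·3559.679112) / 5644.279956 = -24.763405
y = (-115.930·3559.679112 − 5497.209101·-49.888) / 5644.279956 = -24.525508

x=-24.763 y=-24.526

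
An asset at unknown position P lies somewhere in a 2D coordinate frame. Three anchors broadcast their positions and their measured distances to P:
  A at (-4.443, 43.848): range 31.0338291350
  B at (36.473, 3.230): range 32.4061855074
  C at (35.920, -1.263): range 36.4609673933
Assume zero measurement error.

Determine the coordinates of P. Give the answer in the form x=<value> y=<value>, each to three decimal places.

x=24.801 y=33.461

eq1: (x + 4.443)² + (y − 43.848)² = 31.0338291350²
eq2: (x − 36.473)² + (y − 3.230)² = 32.4061855074²
eq3: (x − 35.920)² + (y + 1.263)² = 36.4609673933²
eq2−eq1, eq2−eq3 (x²,y² cancel):
  -81.832·x + 81.236·y = 688.737032
  -1.106·x − 8.986·y = -328.112344
det = -81.832·-8.986 − 81.236·-1.106 = 825.189368
x = (688.737032·-8.986 − 81.236·-328.112344) / 825.189368 = 24.801027
y = (-81.832·-328.112344 − 688.737032·-1.106) / 825.189368 = 33.461207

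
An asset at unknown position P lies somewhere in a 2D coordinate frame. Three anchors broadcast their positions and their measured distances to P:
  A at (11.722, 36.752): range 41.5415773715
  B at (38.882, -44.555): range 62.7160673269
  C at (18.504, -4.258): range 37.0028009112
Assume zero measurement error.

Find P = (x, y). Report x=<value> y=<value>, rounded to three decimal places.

eq1: (x − 11.722)² + (y − 36.752)² = 41.5415773715²
eq2: (x − 38.882)² + (y + 44.555)² = 62.7160673269²
eq3: (x − 18.504)² + (y + 4.258)² = 37.0028009112²
eq3−eq1, eq3−eq2 (x²,y² cancel):
  -13.564·x + 82.020·y = 771.090833
  40.756·x − 80.594·y = 572.331543
det = -13.564·-80.594 − 82.020·40.756 = -2249.630104
x = (771.090833·-80.594 − 82.020·572.331543) / -2249.630104 = 48.491495
y = (-13.564·572.331543 − 771.090833·40.756) / -2249.630104 = 17.420501

x=48.491 y=17.421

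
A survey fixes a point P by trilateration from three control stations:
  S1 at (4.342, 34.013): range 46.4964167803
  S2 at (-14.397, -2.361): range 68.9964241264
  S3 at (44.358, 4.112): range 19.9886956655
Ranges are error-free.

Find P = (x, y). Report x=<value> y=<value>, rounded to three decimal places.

x=49.611 y=23.398

eq1: (x − 4.342)² + (y − 34.013)² = 46.4964167803²
eq2: (x + 14.397)² + (y + 2.361)² = 68.9964241264²
eq3: (x − 44.358)² + (y − 4.112)² = 19.9886956655²
eq1−eq3, eq1−eq2 (x²,y² cancel):
  80.032·x − 59.802·y = 2571.172394
  -37.478·x − 72.748·y = -3561.478972
det = 80.032·-72.748 − -59.802·-37.478 = -8063.427292
x = (2571.172394·-72.748 − -59.802·-3561.478972) / -8063.427292 = 49.610569
y = (80.032·-3561.478972 − 2571.172394·-37.478) / -8063.427292 = 23.398225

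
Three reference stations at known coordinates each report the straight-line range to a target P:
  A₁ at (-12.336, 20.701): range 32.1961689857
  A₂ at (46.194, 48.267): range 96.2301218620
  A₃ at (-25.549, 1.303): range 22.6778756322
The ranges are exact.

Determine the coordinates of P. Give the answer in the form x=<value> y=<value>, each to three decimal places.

x=-43.943 y=14.568

eq1: (x + 12.336)² + (y − 20.701)² = 32.1961689857²
eq2: (x − 46.194)² + (y − 48.267)² = 96.2301218620²
eq3: (x + 25.549)² + (y − 1.303)² = 22.6778756322²
eq2−eq3, eq2−eq1 (x²,y² cancel):
  -143.486·x − 93.928·y = 4936.810595
  -117.060·x − 55.132·y = 4340.762428
det = -143.486·-55.132 − -93.928·-117.060 = -3084.541528
x = (4936.810595·-55.132 − -93.928·4340.762428) / -3084.541528 = -43.942638
y = (-143.486·4340.762428 − 4936.810595·-117.060) / -3084.541528 = 14.567996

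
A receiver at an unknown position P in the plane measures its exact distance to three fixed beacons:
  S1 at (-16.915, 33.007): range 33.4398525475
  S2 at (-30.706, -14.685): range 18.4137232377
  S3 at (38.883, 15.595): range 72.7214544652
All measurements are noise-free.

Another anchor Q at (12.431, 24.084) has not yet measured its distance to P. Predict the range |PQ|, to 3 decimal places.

49.691

eq1: (x + 16.915)² + (y − 33.007)² = 33.4398525475²
eq2: (x + 30.706)² + (y + 14.685)² = 18.4137232377²
eq3: (x − 38.883)² + (y − 15.595)² = 72.7214544652²
eq3−eq1, eq3−eq2 (x²,y² cancel):
  -111.596·x + 34.824·y = 3790.673761
  -139.178·x − 60.560·y = 4352.760683
det = -111.596·-60.560 − 34.824·-139.178 = 11604.988432
x = (3790.673761·-60.560 − 34.824·4352.760683) / 11604.988432 = -32.843095
y = (-111.596·4352.760683 − 3790.673761·-139.178) / 11604.988432 = 3.604287
|P − Q| = √((-32.843095 − 12.431)² + (3.604287 − 24.084)²) = 49.690667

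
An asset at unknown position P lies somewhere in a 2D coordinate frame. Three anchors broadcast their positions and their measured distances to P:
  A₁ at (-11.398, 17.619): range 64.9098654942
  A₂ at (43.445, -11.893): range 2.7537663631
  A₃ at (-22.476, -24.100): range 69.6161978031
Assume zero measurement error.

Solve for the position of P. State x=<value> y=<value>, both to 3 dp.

x=46.151 y=-12.405

eq1: (x + 11.398)² + (y − 17.619)² = 64.9098654942²
eq2: (x − 43.445)² + (y + 11.893)² = 2.7537663631²
eq3: (x + 22.476)² + (y + 24.100)² = 69.6161978031²
eq1−eq2, eq1−eq3 (x²,y² cancel):
  109.686·x − 59.024·y = 5794.275318
  -22.156·x − 83.438·y = 12.512653
det = 109.686·-83.438 − -59.024·-22.156 = -10459.716212
x = (5794.275318·-83.438 − -59.024·12.512653) / -10459.716212 = 46.150793
y = (109.686·12.512653 − 5794.275318·-22.156) / -10459.716212 = -12.404775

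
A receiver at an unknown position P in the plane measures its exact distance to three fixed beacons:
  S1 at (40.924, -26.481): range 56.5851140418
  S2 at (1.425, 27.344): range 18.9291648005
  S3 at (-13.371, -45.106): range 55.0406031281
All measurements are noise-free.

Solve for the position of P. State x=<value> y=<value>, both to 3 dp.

x=-3.170 y=8.981

eq1: (x − 40.924)² + (y + 26.481)² = 56.5851140418²
eq2: (x − 1.425)² + (y − 27.344)² = 18.9291648005²
eq3: (x + 13.371)² + (y + 45.106)² = 55.0406031281²
eq1−eq2, eq1−eq3 (x²,y² cancel):
  -78.998·x + 107.650·y = 1217.269675
  -108.590·x − 37.250·y = 9.724878
det = -78.998·-37.250 − 107.650·-108.590 = 14632.389000
x = (1217.269675·-37.250 − 107.650·9.724878) / 14632.389000 = -3.170376
y = (-78.998·9.724878 − 1217.269675·-108.590) / 14632.389000 = 8.981108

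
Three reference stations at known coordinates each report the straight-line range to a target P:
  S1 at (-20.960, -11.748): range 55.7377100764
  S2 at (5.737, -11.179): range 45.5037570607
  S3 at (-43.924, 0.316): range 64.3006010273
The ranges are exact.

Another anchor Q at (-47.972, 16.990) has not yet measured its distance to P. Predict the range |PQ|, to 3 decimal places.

61.218

eq1: (x + 20.960)² + (y + 11.748)² = 55.7377100764²
eq2: (x − 5.737)² + (y + 11.179)² = 45.5037570607²
eq3: (x + 43.924)² + (y − 0.316)² = 64.3006010273²
eq2−eq3, eq2−eq1 (x²,y² cancel):
  -99.322·x + 22.990·y = -292.440964
  -53.394·x − 1.138·y = -616.646524
det = -99.322·-1.138 − 22.990·-53.394 = 1340.556496
x = (-292.440964·-1.138 − 22.990·-616.646524) / 1340.556496 = 10.823491
y = (-99.322·-616.646524 − -292.440964·-53.394) / 1340.556496 = 34.039575
|P − Q| = √((10.823491 − -47.972)² + (34.039575 − 16.990)²) = 61.217626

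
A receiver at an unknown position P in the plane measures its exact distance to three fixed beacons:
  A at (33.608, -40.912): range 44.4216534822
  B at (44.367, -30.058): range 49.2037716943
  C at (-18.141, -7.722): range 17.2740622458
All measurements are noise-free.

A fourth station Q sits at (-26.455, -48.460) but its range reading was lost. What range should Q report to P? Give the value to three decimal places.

eq1: (x − 33.608)² + (y + 40.912)² = 44.4216534822²
eq2: (x − 44.367)² + (y + 30.058)² = 49.2037716943²
eq3: (x + 18.141)² + (y + 7.722)² = 17.2740622458²
eq3−eq2, eq3−eq1 (x²,y² cancel):
  125.016·x − 44.672·y = 360.570966
  103.498·x − 66.380·y = 739.674171
det = 125.016·-66.380 − -44.672·103.498 = -3675.099424
x = (360.570966·-66.380 − -44.672·739.674171) / -3675.099424 = -2.478307
y = (125.016·739.674171 − 360.570966·103.498) / -3675.099424 = -15.007140
|P − Q| = √((-2.478307 − -26.455)² + (-15.007140 − -48.460)²) = 41.157935

41.158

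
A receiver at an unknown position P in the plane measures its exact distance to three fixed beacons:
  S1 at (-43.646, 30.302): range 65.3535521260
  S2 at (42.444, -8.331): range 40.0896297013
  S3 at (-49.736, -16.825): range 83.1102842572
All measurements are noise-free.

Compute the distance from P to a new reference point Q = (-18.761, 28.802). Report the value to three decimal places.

40.424

eq1: (x + 43.646)² + (y − 30.302)² = 65.3535521260²
eq2: (x − 42.444)² + (y + 8.331)² = 40.0896297013²
eq3: (x + 49.736)² + (y + 16.825)² = 83.1102842572²
eq2−eq3, eq2−eq1 (x²,y² cancel):
  -184.360·x − 16.988·y = -4414.289316
  -172.180·x + 77.266·y = -1711.622543
det = -184.360·77.266 − -16.988·-172.180 = -17169.753600
x = (-4414.289316·77.266 − -16.988·-1711.622543) / -17169.753600 = 21.558348
y = (-184.360·-1711.622543 − -4414.289316·-172.180) / -17169.753600 = 25.888409
|P − Q| = √((21.558348 − -18.761)² + (25.888409 − 28.802)²) = 40.424483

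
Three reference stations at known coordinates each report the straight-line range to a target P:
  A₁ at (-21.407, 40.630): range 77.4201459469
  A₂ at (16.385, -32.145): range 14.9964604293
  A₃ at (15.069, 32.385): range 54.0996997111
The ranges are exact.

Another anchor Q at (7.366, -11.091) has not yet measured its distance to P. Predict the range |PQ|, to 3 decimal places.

eq1: (x + 21.407)² + (y − 40.630)² = 77.4201459469²
eq2: (x − 16.385)² + (y + 32.145)² = 14.9964604293²
eq3: (x − 15.069)² + (y − 32.385)² = 54.0996997111²
eq1−eq3, eq1−eq2 (x²,y² cancel):
  72.952·x − 16.490·y = 2233.907927
  75.584·x − 145.550·y = 4961.697874
det = 72.952·-145.550 − -16.490·75.584 = -9371.783440
x = (2233.907927·-145.550 − -16.490·4961.697874) / -9371.783440 = 25.963778
y = (72.952·4961.697874 − 2233.907927·75.584) / -9371.783440 = -20.606333
|P − Q| = √((25.963778 − 7.366)² + (-20.606333 − -11.091)²) = 20.890641

20.891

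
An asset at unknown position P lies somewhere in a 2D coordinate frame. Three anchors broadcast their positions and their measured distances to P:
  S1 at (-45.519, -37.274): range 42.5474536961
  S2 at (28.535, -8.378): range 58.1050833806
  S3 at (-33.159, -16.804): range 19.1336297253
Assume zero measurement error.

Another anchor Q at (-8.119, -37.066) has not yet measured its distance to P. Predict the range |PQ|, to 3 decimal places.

43.963

eq1: (x + 45.519)² + (y + 37.274)² = 42.5474536961²
eq2: (x − 28.535)² + (y + 8.378)² = 58.1050833806²
eq3: (x + 33.159)² + (y + 16.804)² = 19.1336297253²
eq2−eq3, eq2−eq1 (x²,y² cancel):
  -123.388·x − 16.852·y = 3507.561516
  -148.108·x − 57.792·y = 4142.808227
det = -123.388·-57.792 − -16.852·-148.108 = 4634.923280
x = (3507.561516·-57.792 − -16.852·4142.808227) / 4634.923280 = -28.672404
y = (-123.388·4142.808227 − 3507.561516·-148.108) / 4634.923280 = 1.796168
|P − Q| = √((-28.672404 − -8.119)² + (1.796168 − -37.066)²) = 43.962603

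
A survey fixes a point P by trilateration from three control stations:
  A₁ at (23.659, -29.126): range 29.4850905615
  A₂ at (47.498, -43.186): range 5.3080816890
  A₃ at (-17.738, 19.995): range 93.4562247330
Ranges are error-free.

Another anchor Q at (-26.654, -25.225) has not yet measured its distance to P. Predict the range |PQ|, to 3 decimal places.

eq1: (x − 23.659)² + (y + 29.126)² = 29.4850905615²
eq2: (x − 47.498)² + (y + 43.186)² = 5.3080816890²
eq3: (x + 17.738)² + (y − 19.995)² = 93.4562247330²
eq1−eq3, eq1−eq2 (x²,y² cancel):
  -82.794·x + 98.242·y = -8558.330864
  47.678·x − 28.120·y = 3554.213277
det = -82.794·-28.120 − 98.242·47.678 = -2355.814796
x = (-8558.330864·-28.120 − 98.242·3554.213277) / -2355.814796 = 46.061667
y = (-82.794·3554.213277 − -8558.330864·47.678) / -2355.814796 = -48.296057
|P − Q| = √((46.061667 − -26.654)² + (-48.296057 − -25.225)²) = 76.287888

76.288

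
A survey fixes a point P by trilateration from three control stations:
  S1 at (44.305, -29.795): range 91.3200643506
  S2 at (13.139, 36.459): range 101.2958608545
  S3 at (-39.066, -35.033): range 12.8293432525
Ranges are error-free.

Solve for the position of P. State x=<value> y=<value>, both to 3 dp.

x=-45.547 y=-46.105

eq1: (x − 44.305)² + (y + 29.795)² = 91.3200643506²
eq2: (x − 13.139)² + (y − 36.459)² = 101.2958608545²
eq3: (x + 39.066)² + (y + 35.033)² = 12.8293432525²
eq3−eq2, eq3−eq1 (x²,y² cancel):
  104.410·x + 142.984·y = -11347.830821
  166.742·x + 10.476·y = -8077.550500
det = 104.410·10.476 − 142.984·166.742 = -22747.638968
x = (-11347.830821·10.476 − 142.984·-8077.550500) / -22747.638968 = -45.546732
y = (104.410·-8077.550500 − -11347.830821·166.742) / -22747.638968 = -46.105135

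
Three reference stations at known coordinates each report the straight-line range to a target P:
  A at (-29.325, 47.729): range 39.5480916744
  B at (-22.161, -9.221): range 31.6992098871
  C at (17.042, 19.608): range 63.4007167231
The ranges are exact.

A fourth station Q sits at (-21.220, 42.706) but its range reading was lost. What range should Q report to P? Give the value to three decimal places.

39.528

eq1: (x + 29.325)² + (y − 47.729)² = 39.5480916744²
eq2: (x + 22.161)² + (y + 9.221)² = 31.6992098871²
eq3: (x − 17.042)² + (y − 19.608)² = 63.4007167231²
eq1−eq3, eq1−eq2 (x²,y² cancel):
  92.734·x − 56.242·y = -4918.708964
  14.328·x − 113.900·y = -2002.664656
det = 92.734·-113.900 − -56.242·14.328 = -9756.567224
x = (-4918.708964·-113.900 − -56.242·-2002.664656) / -9756.567224 = -45.877518
y = (92.734·-2002.664656 − -4918.708964·14.328) / -9756.567224 = 11.811515
|P − Q| = √((-45.877518 − -21.220)² + (11.811515 − 42.706)²) = 39.527995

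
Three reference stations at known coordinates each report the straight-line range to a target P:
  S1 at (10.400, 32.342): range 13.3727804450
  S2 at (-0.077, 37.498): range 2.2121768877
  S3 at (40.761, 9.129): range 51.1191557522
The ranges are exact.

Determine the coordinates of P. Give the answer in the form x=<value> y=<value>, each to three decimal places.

eq1: (x − 10.400)² + (y − 32.342)² = 13.3727804450²
eq2: (x + 0.077)² + (y − 37.498)² = 2.2121768877²
eq3: (x − 40.761)² + (y − 9.129)² = 51.1191557522²
eq3−eq1, eq3−eq2 (x²,y² cancel):
  -60.722·x + 46.426·y = 1843.704030
  -81.676·x + 56.738·y = 2269.582529
det = -60.722·56.738 − 46.426·-81.676 = 346.645140
x = (1843.704030·56.738 − 46.426·2269.582529) / 346.645140 = -2.191172
y = (-60.722·2269.582529 − 1843.704030·-81.676) / 346.645140 = 36.846846

x=-2.191 y=36.847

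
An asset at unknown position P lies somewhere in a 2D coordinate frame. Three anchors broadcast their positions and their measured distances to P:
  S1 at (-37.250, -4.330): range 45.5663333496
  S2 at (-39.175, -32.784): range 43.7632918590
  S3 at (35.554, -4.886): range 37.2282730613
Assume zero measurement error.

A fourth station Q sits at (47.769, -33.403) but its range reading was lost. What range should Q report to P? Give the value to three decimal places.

eq1: (x + 37.250)² + (y + 4.330)² = 45.5663333496²
eq2: (x + 39.175)² + (y + 32.784)² = 43.7632918590²
eq3: (x − 35.554)² + (y + 4.886)² = 37.2282730613²
eq1−eq2, eq1−eq3 (x²,y² cancel):
  -3.850·x − 56.908·y = 1364.224902
  145.608·x − 1.112·y = 571.994932
det = -3.850·-1.112 − -56.908·145.608 = 8290.541264
x = (1364.224902·-1.112 − -56.908·571.994932) / 8290.541264 = 3.743310
y = (-3.850·571.994932 − 1364.224902·145.608) / 8290.541264 = -24.225709
|P − Q| = √((3.743310 − 47.769)² + (-24.225709 − -33.403)²) = 44.972036

44.972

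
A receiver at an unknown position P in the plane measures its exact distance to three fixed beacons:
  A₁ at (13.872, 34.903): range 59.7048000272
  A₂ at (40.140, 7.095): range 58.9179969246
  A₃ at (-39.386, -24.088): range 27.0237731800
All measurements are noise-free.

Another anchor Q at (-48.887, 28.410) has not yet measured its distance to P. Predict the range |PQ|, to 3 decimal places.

59.033

eq1: (x − 13.872)² + (y − 34.903)² = 59.7048000272²
eq2: (x − 40.140)² + (y − 7.095)² = 58.9179969246²
eq3: (x + 39.386)² + (y + 24.088)² = 27.0237731800²
eq2−eq1, eq2−eq3 (x²,y² cancel):
  -52.536·x + 55.616·y = -344.239617
  -159.052·x − 62.366·y = 3210.976160
det = -52.536·-62.366 − 55.616·-159.052 = 12122.296208
x = (-344.239617·-62.366 − 55.616·3210.976160) / 12122.296208 = -12.960647
y = (-52.536·3210.976160 − -344.239617·-159.052) / 12122.296208 = -18.432469
|P − Q| = √((-12.960647 − -48.887)² + (-18.432469 − 28.410)²) = 59.033208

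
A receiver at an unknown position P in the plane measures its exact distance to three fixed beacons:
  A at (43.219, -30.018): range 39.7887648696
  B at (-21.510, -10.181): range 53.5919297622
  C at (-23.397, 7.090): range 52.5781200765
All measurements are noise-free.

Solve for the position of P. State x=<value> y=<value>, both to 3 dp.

eq1: (x − 43.219)² + (y + 30.018)² = 39.7887648696²
eq2: (x + 21.510)² + (y + 10.181)² = 53.5919297622²
eq3: (x + 23.397)² + (y − 7.090)² = 52.5781200765²
eq2−eq1, eq2−eq3 (x²,y² cancel):
  129.458·x − 39.674·y = 3491.578550
  -3.774·x + 34.542·y = 138.991073
det = 129.458·34.542 − -39.674·-3.774 = 4322.008560
x = (3491.578550·34.542 − -39.674·138.991073) / 4322.008560 = 29.180978
y = (129.458·138.991073 − 3491.578550·-3.774) / 4322.008560 = 7.212092

x=29.181 y=7.212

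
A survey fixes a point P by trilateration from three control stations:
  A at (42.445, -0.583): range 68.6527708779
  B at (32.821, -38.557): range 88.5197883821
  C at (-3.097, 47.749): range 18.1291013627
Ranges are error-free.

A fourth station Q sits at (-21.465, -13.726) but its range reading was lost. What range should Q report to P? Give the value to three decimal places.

eq1: (x − 42.445)² + (y + 0.583)² = 68.6527708779²
eq2: (x − 32.821)² + (y + 38.557)² = 88.5197883821²
eq3: (x + 3.097)² + (y − 47.749)² = 18.1291013627²
eq3−eq1, eq3−eq2 (x²,y² cancel):
  91.084·x − 96.664·y = -4872.179129
  71.836·x − 172.612·y = -7232.786739
det = 91.084·-172.612 − -96.664·71.836 = -8778.236304
x = (-4872.179129·-172.612 − -96.664·-7232.786739) / -8778.236304 = -16.158882
y = (91.084·-7232.786739 − -4872.179129·71.836) / -8778.236304 = 35.177145
|P − Q| = √((-16.158882 − -21.465)² + (35.177145 − -13.726)²) = 49.190166

49.190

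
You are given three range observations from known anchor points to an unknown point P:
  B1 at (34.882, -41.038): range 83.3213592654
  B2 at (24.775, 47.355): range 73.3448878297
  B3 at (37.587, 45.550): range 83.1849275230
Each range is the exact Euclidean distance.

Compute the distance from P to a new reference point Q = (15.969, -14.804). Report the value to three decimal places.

eq1: (x − 34.882)² + (y + 41.038)² = 83.3213592654²
eq2: (x − 24.775)² + (y − 47.355)² = 73.3448878297²
eq3: (x − 37.587)² + (y − 45.550)² = 83.1849275230²
eq1−eq3, eq1−eq2 (x²,y² cancel):
  5.410·x + 173.176·y = 609.430444
  -20.214·x + 176.786·y = 1518.401621
det = 5.410·176.786 − 173.176·-20.214 = 4456.991924
x = (609.430444·176.786 − 173.176·1518.401621) / 4456.991924 = -34.824373
y = (5.410·1518.401621 − 609.430444·-20.214) / 4456.991924 = 4.607049
|P − Q| = √((-34.824373 − 15.969)² + (4.607049 − -14.804)²) = 54.376057

54.376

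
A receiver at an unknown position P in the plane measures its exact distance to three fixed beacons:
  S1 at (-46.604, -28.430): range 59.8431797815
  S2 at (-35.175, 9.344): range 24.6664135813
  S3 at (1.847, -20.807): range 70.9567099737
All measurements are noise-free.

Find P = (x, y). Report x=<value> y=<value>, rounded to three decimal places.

eq1: (x + 46.604)² + (y + 28.430)² = 59.8431797815²
eq2: (x + 35.175)² + (y − 9.344)² = 24.6664135813²
eq3: (x − 1.847)² + (y + 20.807)² = 70.9567099737²
eq1−eq3, eq1−eq2 (x²,y² cancel):
  96.902·x + 15.246·y = -3997.503582
  22.858·x + 75.548·y = 1317.167452
det = 96.902·75.548 − 15.246·22.858 = 6972.259228
x = (-3997.503582·75.548 − 15.246·1317.167452) / 6972.259228 = -46.195204
y = (96.902·1317.167452 − -3997.503582·22.858) / 6972.259228 = 31.411783

x=-46.195 y=31.412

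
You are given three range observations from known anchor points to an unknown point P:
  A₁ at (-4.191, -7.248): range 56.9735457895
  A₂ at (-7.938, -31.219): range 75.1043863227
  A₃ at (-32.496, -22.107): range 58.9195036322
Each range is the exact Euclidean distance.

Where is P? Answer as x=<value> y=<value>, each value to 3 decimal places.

eq1: (x + 4.191)² + (y + 7.248)² = 56.9735457895²
eq2: (x + 7.938)² + (y + 31.219)² = 75.1043863227²
eq3: (x + 32.496)² + (y + 22.107)² = 58.9195036322²
eq3−eq1, eq3−eq2 (x²,y² cancel):
  56.610·x + 29.718·y = -1249.088492
  49.116·x − 18.224·y = -2676.232597
det = 56.610·-18.224 − 29.718·49.116 = -2491.289928
x = (-1249.088492·-18.224 − 29.718·-2676.232597) / -2491.289928 = -41.061326
y = (56.610·-2676.232597 − -1249.088492·49.116) / -2491.289928 = 36.186594

x=-41.061 y=36.187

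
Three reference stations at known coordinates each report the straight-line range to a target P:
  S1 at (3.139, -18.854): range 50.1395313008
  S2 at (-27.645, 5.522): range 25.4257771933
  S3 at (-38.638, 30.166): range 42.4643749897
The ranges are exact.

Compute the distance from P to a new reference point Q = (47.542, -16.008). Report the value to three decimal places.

94.115

eq1: (x − 3.139)² + (y + 18.854)² = 50.1395313008²
eq2: (x + 27.645)² + (y − 5.522)² = 25.4257771933²
eq3: (x + 38.638)² + (y − 30.166)² = 42.4643749897²
eq3−eq2, eq3−eq1 (x²,y² cancel):
  21.986·x − 49.288·y = -451.391094
  83.554·x − 98.040·y = -2748.305419
det = 21.986·-98.040 − -49.288·83.554 = 1962.702112
x = (-451.391094·-98.040 − -49.288·-2748.305419) / 1962.702112 = -46.468638
y = (21.986·-2748.305419 − -451.391094·83.554) / 1962.702112 = -11.570126
|P − Q| = √((-46.468638 − 47.542)² + (-11.570126 − -16.008)²) = 94.115327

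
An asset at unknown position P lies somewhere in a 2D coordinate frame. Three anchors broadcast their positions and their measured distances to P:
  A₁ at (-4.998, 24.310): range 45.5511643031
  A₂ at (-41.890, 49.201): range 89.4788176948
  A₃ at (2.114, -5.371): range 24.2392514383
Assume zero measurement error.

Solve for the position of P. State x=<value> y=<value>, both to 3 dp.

x=26.081 y=-8.991

eq1: (x + 4.998)² + (y − 24.310)² = 45.5511643031²
eq2: (x + 41.890)² + (y − 49.201)² = 89.4788176948²
eq3: (x − 2.114)² + (y + 5.371)² = 24.2392514383²
eq3−eq2, eq3−eq1 (x²,y² cancel):
  -88.008·x + 109.144·y = -3276.723642
  -14.224·x + 59.362·y = -904.727792
det = -88.008·59.362 − 109.144·-14.224 = -3671.866640
x = (-3276.723642·59.362 − 109.144·-904.727792) / -3671.866640 = 26.081355
y = (-88.008·-904.727792 − -3276.723642·-14.224) / -3671.866640 = -8.991385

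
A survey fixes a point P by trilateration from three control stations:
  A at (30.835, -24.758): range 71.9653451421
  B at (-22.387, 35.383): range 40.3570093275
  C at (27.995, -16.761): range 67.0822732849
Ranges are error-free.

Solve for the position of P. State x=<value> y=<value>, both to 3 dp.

x=-37.456 y=-2.055

eq1: (x − 30.835)² + (y + 24.758)² = 71.9653451421²
eq2: (x + 22.387)² + (y − 35.383)² = 40.3570093275²
eq3: (x − 27.995)² + (y + 16.761)² = 67.0822732849²
eq3−eq1, eq3−eq2 (x²,y² cancel):
  5.680·x − 15.994·y = -179.874869
  -100.764·x + 104.288·y = 3559.826499
det = 5.680·104.288 − -15.994·-100.764 = -1019.263576
x = (-179.874869·104.288 − -15.994·3559.826499) / -1019.263576 = -37.455547
y = (5.680·3559.826499 − -179.874869·-100.764) / -1019.263576 = -2.055311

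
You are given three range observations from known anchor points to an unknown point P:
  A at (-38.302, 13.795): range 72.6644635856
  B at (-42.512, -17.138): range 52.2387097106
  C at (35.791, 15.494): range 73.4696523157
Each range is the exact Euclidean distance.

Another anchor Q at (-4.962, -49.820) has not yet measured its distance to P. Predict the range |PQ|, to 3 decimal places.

eq1: (x + 38.302)² + (y − 13.795)² = 72.6644635856²
eq2: (x + 42.512)² + (y + 17.138)² = 52.2387097106²
eq3: (x − 35.791)² + (y − 15.494)² = 73.4696523157²
eq1−eq2, eq1−eq3 (x²,y² cancel):
  -8.420·x − 61.866·y = 2994.877435
  148.186·x + 3.398·y = -253.951055
det = -8.420·3.398 − -61.866·148.186 = 9139.063916
x = (2994.877435·3.398 − -61.866·-253.951055) / 9139.063916 = -0.605570
y = (-8.420·-253.951055 − 2994.877435·148.186) / 9139.063916 = -48.326682
|P − Q| = √((-0.605570 − -4.962)² + (-48.326682 − -49.820)²) = 4.605267

4.605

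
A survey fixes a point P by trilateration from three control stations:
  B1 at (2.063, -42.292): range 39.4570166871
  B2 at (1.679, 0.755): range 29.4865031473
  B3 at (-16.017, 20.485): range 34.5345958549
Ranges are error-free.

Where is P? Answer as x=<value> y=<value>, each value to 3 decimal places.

eq1: (x − 2.063)² + (y + 42.292)² = 39.4570166871²
eq2: (x − 1.679)² + (y − 0.755)² = 29.4865031473²
eq3: (x + 16.017)² + (y − 20.485)² = 34.5345958549²
eq2−eq3, eq2−eq1 (x²,y² cancel):
  -35.392·x + 39.460·y = 349.606005
  0.768·x − 86.094·y = 1102.077869
det = -35.392·-86.094 − 39.460·0.768 = 3016.733568
x = (349.606005·-86.094 − 39.460·1102.077869) / 3016.733568 = -24.392930
y = (-35.392·1102.077869 − 349.606005·0.768) / 3016.733568 = -13.018464

x=-24.393 y=-13.018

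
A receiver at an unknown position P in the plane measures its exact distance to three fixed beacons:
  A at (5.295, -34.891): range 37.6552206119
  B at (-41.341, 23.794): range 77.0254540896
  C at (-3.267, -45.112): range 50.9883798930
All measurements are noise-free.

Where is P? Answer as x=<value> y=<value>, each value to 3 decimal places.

eq1: (x − 5.295)² + (y + 34.891)² = 37.6552206119²
eq2: (x + 41.341)² + (y − 23.794)² = 77.0254540896²
eq3: (x + 3.267)² + (y + 45.112)² = 50.9883798930²
eq1−eq3, eq1−eq2 (x²,y² cancel):
  -17.124·x − 20.442·y = -381.552318
  -93.272·x + 117.370·y = -3485.191127
det = -17.124·117.370 − -20.442·-93.272 = -3916.510104
x = (-381.552318·117.370 − -20.442·-3485.191127) / -3916.510104 = 29.625118
y = (-17.124·-3485.191127 − -381.552318·-93.272) / -3916.510104 = -6.151463

x=29.625 y=-6.151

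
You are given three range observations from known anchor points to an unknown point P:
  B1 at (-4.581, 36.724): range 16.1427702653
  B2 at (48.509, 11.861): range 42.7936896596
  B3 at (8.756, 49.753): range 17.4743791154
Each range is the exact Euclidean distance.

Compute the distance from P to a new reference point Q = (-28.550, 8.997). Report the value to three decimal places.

eq1: (x + 4.581)² + (y − 36.724)² = 16.1427702653²
eq2: (x − 48.509)² + (y − 11.861)² = 42.7936896596²
eq3: (x − 8.756)² + (y − 49.753)² = 17.4743791154²
eq1−eq3, eq1−eq2 (x²,y² cancel):
  26.674·x + 26.058·y = 1137.625914
  106.180·x − 49.726·y = -446.542178
det = 26.674·-49.726 − 26.058·106.180 = -4093.229764
x = (1137.625914·-49.726 − 26.058·-446.542178) / -4093.229764 = 10.977539
y = (26.674·-446.542178 − 1137.625914·106.180) / -4093.229764 = 32.420410
|P − Q| = √((10.977539 − -28.550)² + (32.420410 − 8.997)²) = 45.946518

45.947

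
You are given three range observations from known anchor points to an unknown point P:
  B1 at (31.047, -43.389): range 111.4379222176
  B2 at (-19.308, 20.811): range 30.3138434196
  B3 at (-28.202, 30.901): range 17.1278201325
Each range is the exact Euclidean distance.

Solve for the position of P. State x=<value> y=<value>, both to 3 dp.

eq1: (x − 31.047)² + (y + 43.389)² = 111.4379222176²
eq2: (x + 19.308)² + (y − 20.811)² = 30.3138434196²
eq3: (x + 28.202)² + (y − 30.901)² = 17.1278201325²
eq3−eq2, eq3−eq1 (x²,y² cancel):
  17.788·x − 20.180·y = -1569.894900
  118.498·x − 148.580·y = -11028.751361
det = 17.788·-148.580 − -20.180·118.498 = -251.651400
x = (-1569.894900·-148.580 − -20.180·-11028.751361) / -251.651400 = -42.498400
y = (17.788·-11028.751361 − -1569.894900·118.498) / -251.651400 = 40.333665

x=-42.498 y=40.334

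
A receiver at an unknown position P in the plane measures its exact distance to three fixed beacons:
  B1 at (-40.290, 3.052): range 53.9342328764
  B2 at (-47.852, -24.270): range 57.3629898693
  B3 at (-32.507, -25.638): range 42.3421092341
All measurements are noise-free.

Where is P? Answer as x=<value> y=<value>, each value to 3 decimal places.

x=9.207 y=-18.371

eq1: (x + 40.290)² + (y − 3.052)² = 53.9342328764²
eq2: (x + 47.852)² + (y + 24.270)² = 57.3629898693²
eq3: (x + 32.507)² + (y + 25.638)² = 42.3421092341²
eq2−eq3, eq2−eq1 (x²,y² cancel):
  30.690·x − 2.736·y = 332.823681
  15.124·x + 54.644·y = -864.636869
det = 30.690·54.644 − -2.736·15.124 = 1718.403624
x = (332.823681·54.644 − -2.736·-864.636869) / 1718.403624 = 9.206900
y = (30.690·-864.636869 − 332.823681·15.124) / 1718.403624 = -18.371313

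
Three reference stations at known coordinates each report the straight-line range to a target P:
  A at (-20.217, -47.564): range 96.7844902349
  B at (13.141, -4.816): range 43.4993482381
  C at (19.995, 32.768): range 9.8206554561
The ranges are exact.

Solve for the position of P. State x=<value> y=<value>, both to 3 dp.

eq1: (x + 20.217)² + (y + 47.564)² = 96.7844902349²
eq2: (x − 13.141)² + (y + 4.816)² = 43.4993482381²
eq3: (x − 19.995)² + (y − 32.768)² = 9.8206554561²
eq2−eq1, eq2−eq3 (x²,y² cancel):
  -66.716·x − 85.496·y = -4999.862805
  13.708·x + 75.168·y = 3073.410136
det = -66.716·75.168 − -85.496·13.708 = -3842.929120
x = (-4999.862805·75.168 − -85.496·3073.410136) / -3842.929120 = 29.421676
y = (-66.716·3073.410136 − -4999.862805·13.708) / -3842.929120 = 35.521735

x=29.422 y=35.522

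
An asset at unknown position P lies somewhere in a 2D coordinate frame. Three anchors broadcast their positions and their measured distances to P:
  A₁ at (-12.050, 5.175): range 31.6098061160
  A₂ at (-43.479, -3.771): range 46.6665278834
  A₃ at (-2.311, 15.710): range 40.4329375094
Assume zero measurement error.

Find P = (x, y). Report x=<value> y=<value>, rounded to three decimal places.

x=-1.779 y=-24.719

eq1: (x + 12.050)² + (y − 5.175)² = 31.6098061160²
eq2: (x + 43.479)² + (y + 3.771)² = 46.6665278834²
eq3: (x + 2.311)² + (y − 15.710)² = 40.4329375094²
eq3−eq1, eq3−eq2 (x²,y² cancel):
  -19.478·x − 21.070·y = 555.480897
  -82.336·x − 38.962·y = 1109.556672
det = -19.478·-38.962 − -21.070·-82.336 = -975.917684
x = (555.480897·-38.962 − -21.070·1109.556672) / -975.917684 = -1.778544
y = (-19.478·1109.556672 − 555.480897·-82.336) / -975.917684 = -24.719431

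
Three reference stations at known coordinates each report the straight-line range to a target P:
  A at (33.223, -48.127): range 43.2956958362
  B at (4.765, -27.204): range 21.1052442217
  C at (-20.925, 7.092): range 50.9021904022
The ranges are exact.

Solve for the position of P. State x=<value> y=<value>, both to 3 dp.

eq1: (x − 33.223)² + (y + 48.127)² = 43.2956958362²
eq2: (x − 4.765)² + (y + 27.204)² = 21.1052442217²
eq3: (x + 20.925)² + (y − 7.092)² = 50.9021904022²
eq3−eq1, eq3−eq2 (x²,y² cancel):
  108.296·x − 110.438·y = 3648.339479
  51.380·x − 68.592·y = 2420.212406
det = 108.296·-68.592 − -110.438·51.380 = -1753.934792
x = (3648.339479·-68.592 − -110.438·2420.212406) / -1753.934792 = -9.713312
y = (108.296·2420.212406 − 3648.339479·51.380) / -1753.934792 = -42.560100

x=-9.713 y=-42.560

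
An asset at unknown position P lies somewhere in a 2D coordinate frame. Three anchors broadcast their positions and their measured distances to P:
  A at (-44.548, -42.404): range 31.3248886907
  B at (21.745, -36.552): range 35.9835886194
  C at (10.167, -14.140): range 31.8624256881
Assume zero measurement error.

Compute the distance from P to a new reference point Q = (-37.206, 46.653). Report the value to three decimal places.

eq1: (x + 44.548)² + (y + 42.404)² = 31.3248886907²
eq2: (x − 21.745)² + (y + 36.552)² = 35.9835886194²
eq3: (x − 10.167)² + (y + 14.140)² = 31.8624256881²
eq1−eq2, eq1−eq3 (x²,y² cancel):
  132.586·x + 11.704·y = -2287.299789
  109.430·x + 56.528·y = -3513.281550
det = 132.586·56.528 − 11.704·109.430 = 6214.052688
x = (-2287.299789·56.528 − 11.704·-3513.281550) / 6214.052688 = -14.189940
y = (132.586·-3513.281550 − -2287.299789·109.430) / 6214.052688 = -34.681510
|P − Q| = √((-14.189940 − -37.206)² + (-34.681510 − 46.653)²) = 84.528348

84.528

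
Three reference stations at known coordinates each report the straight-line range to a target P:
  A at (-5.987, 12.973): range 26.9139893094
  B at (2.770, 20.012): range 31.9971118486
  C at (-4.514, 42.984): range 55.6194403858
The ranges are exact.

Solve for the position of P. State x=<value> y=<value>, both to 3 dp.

x=4.160 y=-11.955

eq1: (x + 5.987)² + (y − 12.973)² = 26.9139893094²
eq2: (x − 2.770)² + (y − 20.012)² = 31.9971118486²
eq3: (x + 4.514)² + (y − 42.984)² = 55.6194403858²
eq1−eq2, eq1−eq3 (x²,y² cancel):
  17.514·x + 14.078·y = -95.442200
  2.946·x + 60.022·y = -705.301774
det = 17.514·60.022 − 14.078·2.946 = 1009.751520
x = (-95.442200·60.022 − 14.078·-705.301774) / 1009.751520 = 4.160040
y = (17.514·-705.301774 − -95.442200·2.946) / 1009.751520 = -11.954904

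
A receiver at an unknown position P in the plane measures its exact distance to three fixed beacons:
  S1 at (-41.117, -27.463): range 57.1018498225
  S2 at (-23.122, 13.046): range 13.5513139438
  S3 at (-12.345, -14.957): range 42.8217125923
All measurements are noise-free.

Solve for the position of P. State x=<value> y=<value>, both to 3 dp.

eq1: (x + 41.117)² + (y + 27.463)² = 57.1018498225²
eq2: (x + 23.122)² + (y − 13.046)² = 13.5513139438²
eq3: (x + 12.345)² + (y + 14.957)² = 42.8217125923²
eq3−eq2, eq3−eq1 (x²,y² cancel):
  -21.554·x + 56.006·y = 1978.775086
  -57.544·x − 25.012·y = 641.791000
det = -21.554·-25.012 − 56.006·-57.544 = 3761.917912
x = (1978.775086·-25.012 − 56.006·641.791000) / 3761.917912 = -22.711093
y = (-21.554·641.791000 − 1978.775086·-57.544) / 3761.917912 = 26.591083

x=-22.711 y=26.591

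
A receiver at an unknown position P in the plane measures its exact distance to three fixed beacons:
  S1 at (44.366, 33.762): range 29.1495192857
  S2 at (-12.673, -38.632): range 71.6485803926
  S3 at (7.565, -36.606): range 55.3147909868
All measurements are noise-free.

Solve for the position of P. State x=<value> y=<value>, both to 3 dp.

x=44.453 y=4.613

eq1: (x − 44.366)² + (y − 33.762)² = 29.1495192857²
eq2: (x + 12.673)² + (y + 38.632)² = 71.6485803926²
eq3: (x − 7.565)² + (y + 36.606)² = 55.3147909868²
eq2−eq3, eq2−eq1 (x²,y² cancel):
  40.476·x + 4.052·y = 1817.985078
  114.078·x + 144.788·y = 5739.002845
det = 40.476·144.788 − 4.052·114.078 = 5398.195032
x = (1817.985078·144.788 − 4.052·5739.002845) / 5398.195032 = 44.453374
y = (40.476·5739.002845 − 1817.985078·114.078) / 5398.195032 = 4.612612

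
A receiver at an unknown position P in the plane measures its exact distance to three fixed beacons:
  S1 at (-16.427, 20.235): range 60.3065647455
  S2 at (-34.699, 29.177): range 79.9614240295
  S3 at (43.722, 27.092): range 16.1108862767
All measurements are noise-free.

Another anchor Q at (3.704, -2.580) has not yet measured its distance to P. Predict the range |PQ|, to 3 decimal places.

eq1: (x + 16.427)² + (y − 20.235)² = 60.3065647455²
eq2: (x + 34.699)² + (y − 29.177)² = 79.9614240295²
eq3: (x − 43.722)² + (y − 27.092)² = 16.1108862767²
eq2−eq1, eq2−eq3 (x²,y² cancel):
  36.544·x − 17.884·y = 1380.931205
  156.842·x − 4.170·y = 6724.540494
det = 36.544·-4.170 − -17.884·156.842 = 2652.573848
x = (1380.931205·-4.170 − -17.884·6724.540494) / 2652.573848 = 43.166828
y = (36.544·6724.540494 − 1380.931205·156.842) / 2652.573848 = 10.990682
|P − Q| = √((43.166828 − 3.704)² + (10.990682 − -2.580)²) = 41.731022

41.731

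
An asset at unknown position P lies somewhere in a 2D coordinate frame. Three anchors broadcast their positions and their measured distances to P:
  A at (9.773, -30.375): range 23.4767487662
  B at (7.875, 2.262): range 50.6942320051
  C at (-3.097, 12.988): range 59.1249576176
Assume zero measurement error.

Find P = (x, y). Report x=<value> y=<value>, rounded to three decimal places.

x=-7.793 y=-45.950

eq1: (x − 9.773)² + (y + 30.375)² = 23.4767487662²
eq2: (x − 7.875)² + (y − 2.262)² = 50.6942320051²
eq3: (x + 3.097)² + (y − 12.988)² = 59.1249576176²
eq2−eq1, eq2−eq3 (x²,y² cancel):
  3.796·x − 65.274·y = 2969.767311
  -21.944·x + 21.452·y = -814.708171
det = 3.796·21.452 − -65.274·-21.944 = -1350.940864
x = (2969.767311·21.452 − -65.274·-814.708171) / -1350.940864 = -7.793226
y = (3.796·-814.708171 − 2969.767311·-21.944) / -1350.940864 = -45.950155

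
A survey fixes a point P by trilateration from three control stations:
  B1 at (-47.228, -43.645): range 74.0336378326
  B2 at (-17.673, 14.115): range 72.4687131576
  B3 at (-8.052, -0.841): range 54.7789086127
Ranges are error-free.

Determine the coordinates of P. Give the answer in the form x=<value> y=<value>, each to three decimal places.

x=26.804 y=-43.100

eq1: (x + 47.228)² + (y + 43.645)² = 74.0336378326²
eq2: (x + 17.673)² + (y − 14.115)² = 72.4687131576²
eq3: (x + 8.052)² + (y + 0.841)² = 54.7789086127²
eq2−eq1, eq2−eq3 (x²,y² cancel):
  -59.110·x − 115.520·y = 3394.536711
  19.242·x − 29.912·y = 1804.959389
det = -59.110·-29.912 − -115.520·19.242 = 3990.934160
x = (3394.536711·-29.912 − -115.520·1804.959389) / 3990.934160 = 26.803631
y = (-59.110·1804.959389 − 3394.536711·19.242) / 3990.934160 = -43.099890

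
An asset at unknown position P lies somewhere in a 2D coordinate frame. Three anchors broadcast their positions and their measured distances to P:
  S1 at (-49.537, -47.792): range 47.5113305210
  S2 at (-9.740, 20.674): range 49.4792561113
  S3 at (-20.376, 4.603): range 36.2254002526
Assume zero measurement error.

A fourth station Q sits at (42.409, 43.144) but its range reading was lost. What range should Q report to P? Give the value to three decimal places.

86.629

eq1: (x + 49.537)² + (y + 47.792)² = 47.5113305210²
eq2: (x + 9.740)² + (y − 20.674)² = 49.4792561113²
eq3: (x + 20.376)² + (y − 4.603)² = 36.2254002526²
eq3−eq2, eq3−eq1 (x²,y² cancel):
  21.272·x + 32.142·y = -1050.004271
  -58.322·x − 104.790·y = 3356.573744
det = 21.272·-104.790 − 32.142·-58.322 = -354.507156
x = (-1050.004271·-104.790 − 32.142·3356.573744) / -354.507156 = -6.044883
y = (21.272·3356.573744 − -1050.004271·-58.322) / -354.507156 = -28.667087
|P − Q| = √((-6.044883 − 42.409)² + (-28.667087 − 43.144)²) = 86.629158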